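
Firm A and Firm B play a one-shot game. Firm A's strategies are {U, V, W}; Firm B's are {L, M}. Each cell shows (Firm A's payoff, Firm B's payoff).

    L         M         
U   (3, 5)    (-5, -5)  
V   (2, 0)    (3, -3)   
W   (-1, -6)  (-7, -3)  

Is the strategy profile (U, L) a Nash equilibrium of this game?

Yes

Holding Firm B at L: Firm A gets 3 from U, versus 2 from V, -1 from W. No profitable deviation for Firm A.
Holding Firm A at U: Firm B gets 5 from L, versus -5 from M. No profitable deviation for Firm B either.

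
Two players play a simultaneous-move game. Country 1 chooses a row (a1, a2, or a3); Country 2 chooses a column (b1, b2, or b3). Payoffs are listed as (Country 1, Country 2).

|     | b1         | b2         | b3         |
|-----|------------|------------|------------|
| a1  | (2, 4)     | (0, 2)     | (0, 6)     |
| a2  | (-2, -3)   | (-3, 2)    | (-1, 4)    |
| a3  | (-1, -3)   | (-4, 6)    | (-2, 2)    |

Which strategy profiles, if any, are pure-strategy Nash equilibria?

(a1, b3)

Find each player's best response to every opponent strategy; NE are the intersections.
Country 1's best responses — vs b1: a1 (payoff 2); vs b2: a1 (payoff 0); vs b3: a1 (payoff 0).
Country 2's best responses — vs a1: b3 (payoff 6); vs a2: b3 (payoff 4); vs a3: b2 (payoff 6).
The only mutual best response is (a1, b3); neither player gains by switching there.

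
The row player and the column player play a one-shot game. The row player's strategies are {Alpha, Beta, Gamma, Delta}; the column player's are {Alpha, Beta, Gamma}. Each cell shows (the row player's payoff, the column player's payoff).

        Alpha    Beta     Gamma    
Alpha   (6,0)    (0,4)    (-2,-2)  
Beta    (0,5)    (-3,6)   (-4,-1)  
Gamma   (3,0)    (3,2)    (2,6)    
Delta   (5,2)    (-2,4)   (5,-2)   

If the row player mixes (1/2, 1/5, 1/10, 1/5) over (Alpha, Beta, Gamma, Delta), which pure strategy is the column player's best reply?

Compute the column player's expected payoff from each pure strategy against the given mix.
Alpha: (1/2)·0 + (1/5)·5 + (1/10)·0 + (1/5)·2 = 7/5
Beta: (1/2)·4 + (1/5)·6 + (1/10)·2 + (1/5)·4 = 21/5
Gamma: (1/2)·(-2) + (1/5)·(-1) + (1/10)·6 + (1/5)·(-2) = -1
Highest expected payoff is 21/5, from Beta.

Beta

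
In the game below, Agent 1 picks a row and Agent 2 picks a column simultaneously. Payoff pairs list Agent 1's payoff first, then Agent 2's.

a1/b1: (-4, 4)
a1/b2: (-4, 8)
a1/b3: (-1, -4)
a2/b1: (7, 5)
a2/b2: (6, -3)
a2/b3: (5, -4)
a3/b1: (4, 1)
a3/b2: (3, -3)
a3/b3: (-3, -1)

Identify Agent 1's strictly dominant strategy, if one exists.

a2

A strategy is strictly dominant if it gives Agent 1 a strictly higher payoff than every other strategy, against every choice by the opponent.
a2 strictly dominates: vs b1: 7 > each of {-4, 4}; vs b2: 6 > each of {-4, 3}; vs b3: 5 > each of {-1, -3}.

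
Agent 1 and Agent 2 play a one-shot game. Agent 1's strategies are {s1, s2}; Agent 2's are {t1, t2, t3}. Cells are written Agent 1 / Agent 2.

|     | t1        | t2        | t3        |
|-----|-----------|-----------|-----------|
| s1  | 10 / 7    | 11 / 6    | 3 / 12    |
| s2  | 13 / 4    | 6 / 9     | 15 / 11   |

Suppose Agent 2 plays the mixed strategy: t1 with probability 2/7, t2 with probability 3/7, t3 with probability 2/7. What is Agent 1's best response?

s2

Agent 1's best reply maximizes expected payoff against the mix.
s1: (2/7)·10 + (3/7)·11 + (2/7)·3 = 59/7
s2: (2/7)·13 + (3/7)·6 + (2/7)·15 = 74/7
Highest expected payoff is 74/7, from s2.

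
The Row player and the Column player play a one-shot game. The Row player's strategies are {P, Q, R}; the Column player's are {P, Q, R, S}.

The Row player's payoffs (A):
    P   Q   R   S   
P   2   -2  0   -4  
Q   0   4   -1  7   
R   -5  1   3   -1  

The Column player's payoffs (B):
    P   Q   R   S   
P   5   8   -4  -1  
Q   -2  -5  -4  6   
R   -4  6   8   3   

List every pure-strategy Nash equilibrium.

A profile is a Nash equilibrium when each player is best-responding to the other.
The Row player's best responses — vs P: P (payoff 2); vs Q: Q (payoff 4); vs R: R (payoff 3); vs S: Q (payoff 7).
The Column player's best responses — vs P: Q (payoff 8); vs Q: S (payoff 6); vs R: R (payoff 8).
Mutual best responses occur at (Q, S) and (R, R); at each, neither player gains by switching.

(Q, S) and (R, R)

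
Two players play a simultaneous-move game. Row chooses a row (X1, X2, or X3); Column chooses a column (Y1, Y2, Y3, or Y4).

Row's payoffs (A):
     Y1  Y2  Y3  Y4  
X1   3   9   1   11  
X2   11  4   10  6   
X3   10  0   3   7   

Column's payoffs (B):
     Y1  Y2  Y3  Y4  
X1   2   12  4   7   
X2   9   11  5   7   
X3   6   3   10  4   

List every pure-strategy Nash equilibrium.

(X1, Y2)

Find each player's best response to every opponent strategy; NE are the intersections.
Row's best responses — vs Y1: X2 (payoff 11); vs Y2: X1 (payoff 9); vs Y3: X2 (payoff 10); vs Y4: X1 (payoff 11).
Column's best responses — vs X1: Y2 (payoff 12); vs X2: Y2 (payoff 11); vs X3: Y3 (payoff 10).
The only mutual best response is (X1, Y2); neither player gains by switching there.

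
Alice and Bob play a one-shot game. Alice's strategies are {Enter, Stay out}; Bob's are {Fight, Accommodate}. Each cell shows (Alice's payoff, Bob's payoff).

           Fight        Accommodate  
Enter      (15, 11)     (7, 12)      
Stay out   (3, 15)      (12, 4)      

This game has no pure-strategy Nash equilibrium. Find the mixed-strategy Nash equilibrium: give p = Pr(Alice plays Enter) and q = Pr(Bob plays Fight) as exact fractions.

In a mixed NE each player is indifferent between their pure strategies, so the opponent's mix sets the indifference.
Bob indifferent between Fight and Accommodate: p·11 + (1−p)·15 = p·12 + (1−p)·4 ⟹ 15 + (-4)p = 4 + 8p ⟹ p = 11/12.
Alice indifferent between Enter and Stay out: q·15 + (1−q)·7 = q·3 + (1−q)·12 ⟹ 7 + 8q = 12 + (-9)q ⟹ q = 5/17.

p = 11/12, q = 5/17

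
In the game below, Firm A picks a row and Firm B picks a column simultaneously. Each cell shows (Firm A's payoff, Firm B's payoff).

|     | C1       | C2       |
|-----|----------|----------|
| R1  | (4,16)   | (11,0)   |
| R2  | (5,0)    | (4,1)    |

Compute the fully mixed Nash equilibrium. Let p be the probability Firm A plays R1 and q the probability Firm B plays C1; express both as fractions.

Each player's mixing probability is pinned down by making the *other* player indifferent.
Firm B indifferent between C1 and C2: p·16 + (1−p)·0 = p·0 + (1−p)·1 ⟹ 0 + 16p = 1 + (-1)p ⟹ p = 1/17.
Firm A indifferent between R1 and R2: q·4 + (1−q)·11 = q·5 + (1−q)·4 ⟹ 11 + (-7)q = 4 + 1q ⟹ q = 7/8.

p = 1/17, q = 7/8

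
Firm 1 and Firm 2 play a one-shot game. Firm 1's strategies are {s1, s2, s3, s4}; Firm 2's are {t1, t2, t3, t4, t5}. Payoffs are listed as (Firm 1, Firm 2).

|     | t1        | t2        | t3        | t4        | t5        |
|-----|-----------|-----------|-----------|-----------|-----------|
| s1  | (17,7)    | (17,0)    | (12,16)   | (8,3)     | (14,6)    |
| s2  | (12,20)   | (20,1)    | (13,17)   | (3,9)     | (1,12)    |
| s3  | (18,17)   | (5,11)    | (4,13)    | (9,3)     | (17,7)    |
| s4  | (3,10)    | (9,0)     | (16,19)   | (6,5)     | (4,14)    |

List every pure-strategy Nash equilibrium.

(s3, t1) and (s4, t3)

A profile is a Nash equilibrium when each player is best-responding to the other.
Firm 1's best responses — vs t1: s3 (payoff 18); vs t2: s2 (payoff 20); vs t3: s4 (payoff 16); vs t4: s3 (payoff 9); vs t5: s3 (payoff 17).
Firm 2's best responses — vs s1: t3 (payoff 16); vs s2: t1 (payoff 20); vs s3: t1 (payoff 17); vs s4: t3 (payoff 19).
Mutual best responses occur at (s3, t1) and (s4, t3); at each, neither player gains by switching.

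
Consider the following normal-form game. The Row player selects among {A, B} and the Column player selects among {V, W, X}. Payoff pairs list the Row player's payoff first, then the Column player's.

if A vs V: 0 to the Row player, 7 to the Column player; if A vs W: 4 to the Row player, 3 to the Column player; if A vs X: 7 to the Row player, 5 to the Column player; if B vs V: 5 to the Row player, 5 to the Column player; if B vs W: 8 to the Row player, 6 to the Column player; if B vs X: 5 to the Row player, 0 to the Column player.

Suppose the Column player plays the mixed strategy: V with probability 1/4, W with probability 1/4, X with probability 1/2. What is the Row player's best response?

B

The Row player's best reply maximizes expected payoff against the mix.
A: (1/4)·0 + (1/4)·4 + (1/2)·7 = 9/2
B: (1/4)·5 + (1/4)·8 + (1/2)·5 = 23/4
Highest expected payoff is 23/4, from B.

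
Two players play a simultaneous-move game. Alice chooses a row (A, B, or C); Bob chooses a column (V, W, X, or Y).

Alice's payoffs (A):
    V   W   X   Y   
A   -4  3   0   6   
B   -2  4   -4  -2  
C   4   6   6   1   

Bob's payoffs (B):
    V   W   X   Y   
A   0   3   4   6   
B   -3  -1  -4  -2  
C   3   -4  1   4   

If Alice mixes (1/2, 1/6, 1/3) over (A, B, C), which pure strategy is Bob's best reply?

Y

Bob's best reply maximizes expected payoff against the mix.
V: (1/2)·0 + (1/6)·(-3) + (1/3)·3 = 1/2
W: (1/2)·3 + (1/6)·(-1) + (1/3)·(-4) = 0
X: (1/2)·4 + (1/6)·(-4) + (1/3)·1 = 5/3
Y: (1/2)·6 + (1/6)·(-2) + (1/3)·4 = 4
Highest expected payoff is 4, from Y.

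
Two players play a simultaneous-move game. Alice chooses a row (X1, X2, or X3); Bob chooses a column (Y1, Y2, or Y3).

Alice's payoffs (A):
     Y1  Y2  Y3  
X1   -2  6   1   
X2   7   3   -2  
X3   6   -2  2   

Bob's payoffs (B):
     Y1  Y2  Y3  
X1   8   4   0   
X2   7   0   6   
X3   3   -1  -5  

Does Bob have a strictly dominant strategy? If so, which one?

Y1

A strategy is strictly dominant if it gives Bob a strictly higher payoff than every other strategy, against every choice by the opponent.
Y1 strictly dominates: vs X1: 8 > each of {4, 0}; vs X2: 7 > each of {0, 6}; vs X3: 3 > each of {-1, -5}.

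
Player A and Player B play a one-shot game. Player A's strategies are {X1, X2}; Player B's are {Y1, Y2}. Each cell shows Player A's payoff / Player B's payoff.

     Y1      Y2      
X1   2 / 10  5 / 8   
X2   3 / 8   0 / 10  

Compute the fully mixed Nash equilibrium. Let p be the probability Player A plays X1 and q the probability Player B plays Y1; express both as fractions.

Each player's mixing probability is pinned down by making the *other* player indifferent.
Player B indifferent between Y1 and Y2: p·10 + (1−p)·8 = p·8 + (1−p)·10 ⟹ 8 + 2p = 10 + (-2)p ⟹ p = 1/2.
Player A indifferent between X1 and X2: q·2 + (1−q)·5 = q·3 + (1−q)·0 ⟹ 5 + (-3)q = 0 + 3q ⟹ q = 5/6.

p = 1/2, q = 5/6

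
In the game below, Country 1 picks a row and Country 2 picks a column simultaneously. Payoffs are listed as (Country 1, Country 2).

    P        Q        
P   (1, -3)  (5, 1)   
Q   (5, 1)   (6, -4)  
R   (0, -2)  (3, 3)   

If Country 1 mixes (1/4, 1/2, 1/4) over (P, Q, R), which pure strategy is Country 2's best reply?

Compute Country 2's expected payoff from each pure strategy against the given mix.
P: (1/4)·(-3) + (1/2)·1 + (1/4)·(-2) = -3/4
Q: (1/4)·1 + (1/2)·(-4) + (1/4)·3 = -1
Highest expected payoff is -3/4, from P.

P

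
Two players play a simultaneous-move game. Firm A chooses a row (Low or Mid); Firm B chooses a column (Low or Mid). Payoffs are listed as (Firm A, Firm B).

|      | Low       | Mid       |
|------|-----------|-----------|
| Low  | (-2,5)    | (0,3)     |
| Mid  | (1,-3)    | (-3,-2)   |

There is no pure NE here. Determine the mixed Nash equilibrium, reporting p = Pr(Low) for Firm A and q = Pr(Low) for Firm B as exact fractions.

In a mixed NE each player is indifferent between their pure strategies, so the opponent's mix sets the indifference.
Firm B indifferent between Low and Mid: p·5 + (1−p)·(-3) = p·3 + (1−p)·(-2) ⟹ (-3) + 8p = (-2) + 5p ⟹ p = 1/3.
Firm A indifferent between Low and Mid: q·(-2) + (1−q)·0 = q·1 + (1−q)·(-3) ⟹ 0 + (-2)q = (-3) + 4q ⟹ q = 1/2.

p = 1/3, q = 1/2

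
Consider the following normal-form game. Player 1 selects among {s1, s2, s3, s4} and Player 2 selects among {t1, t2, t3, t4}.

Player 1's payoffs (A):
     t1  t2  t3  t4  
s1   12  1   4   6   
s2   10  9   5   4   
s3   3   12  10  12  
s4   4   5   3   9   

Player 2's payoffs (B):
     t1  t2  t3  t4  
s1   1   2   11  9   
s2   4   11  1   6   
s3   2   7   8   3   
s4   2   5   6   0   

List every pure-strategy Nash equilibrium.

Find each player's best response to every opponent strategy; NE are the intersections.
Player 1's best responses — vs t1: s1 (payoff 12); vs t2: s3 (payoff 12); vs t3: s3 (payoff 10); vs t4: s3 (payoff 12).
Player 2's best responses — vs s1: t3 (payoff 11); vs s2: t2 (payoff 11); vs s3: t3 (payoff 8); vs s4: t3 (payoff 6).
The only mutual best response is (s3, t3); neither player gains by switching there.

(s3, t3)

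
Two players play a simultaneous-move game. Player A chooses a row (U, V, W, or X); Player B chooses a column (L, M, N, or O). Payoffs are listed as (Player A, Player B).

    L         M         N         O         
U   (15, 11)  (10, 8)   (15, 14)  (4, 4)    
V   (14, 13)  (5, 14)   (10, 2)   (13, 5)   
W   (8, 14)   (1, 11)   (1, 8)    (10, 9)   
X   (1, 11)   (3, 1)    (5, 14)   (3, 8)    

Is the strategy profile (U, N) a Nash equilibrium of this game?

Yes

Holding Player B at N: Player A gets 15 from U, versus 10 from V, 1 from W, 5 from X. No profitable deviation for Player A.
Holding Player A at U: Player B gets 14 from N, versus 11 from L, 8 from M, 4 from O. No profitable deviation for Player B either.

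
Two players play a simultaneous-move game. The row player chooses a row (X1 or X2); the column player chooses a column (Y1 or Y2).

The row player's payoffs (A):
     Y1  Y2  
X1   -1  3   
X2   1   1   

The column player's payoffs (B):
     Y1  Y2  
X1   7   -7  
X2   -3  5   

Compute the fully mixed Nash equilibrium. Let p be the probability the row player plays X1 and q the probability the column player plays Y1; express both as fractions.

p = 4/11, q = 1/2

Each player's mixing probability is pinned down by making the *other* player indifferent.
The column player indifferent between Y1 and Y2: p·7 + (1−p)·(-3) = p·(-7) + (1−p)·5 ⟹ (-3) + 10p = 5 + (-12)p ⟹ p = 4/11.
The row player indifferent between X1 and X2: q·(-1) + (1−q)·3 = q·1 + (1−q)·1 ⟹ 3 + (-4)q = 1 + 0q ⟹ q = 1/2.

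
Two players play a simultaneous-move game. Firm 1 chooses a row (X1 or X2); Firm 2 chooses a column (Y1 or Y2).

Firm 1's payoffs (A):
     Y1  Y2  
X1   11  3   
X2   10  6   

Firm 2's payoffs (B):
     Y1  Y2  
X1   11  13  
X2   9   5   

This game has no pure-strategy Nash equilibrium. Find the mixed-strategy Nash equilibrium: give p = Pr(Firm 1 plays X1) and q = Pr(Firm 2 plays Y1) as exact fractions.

In a mixed NE each player is indifferent between their pure strategies, so the opponent's mix sets the indifference.
Firm 2 indifferent between Y1 and Y2: p·11 + (1−p)·9 = p·13 + (1−p)·5 ⟹ 9 + 2p = 5 + 8p ⟹ p = 2/3.
Firm 1 indifferent between X1 and X2: q·11 + (1−q)·3 = q·10 + (1−q)·6 ⟹ 3 + 8q = 6 + 4q ⟹ q = 3/4.

p = 2/3, q = 3/4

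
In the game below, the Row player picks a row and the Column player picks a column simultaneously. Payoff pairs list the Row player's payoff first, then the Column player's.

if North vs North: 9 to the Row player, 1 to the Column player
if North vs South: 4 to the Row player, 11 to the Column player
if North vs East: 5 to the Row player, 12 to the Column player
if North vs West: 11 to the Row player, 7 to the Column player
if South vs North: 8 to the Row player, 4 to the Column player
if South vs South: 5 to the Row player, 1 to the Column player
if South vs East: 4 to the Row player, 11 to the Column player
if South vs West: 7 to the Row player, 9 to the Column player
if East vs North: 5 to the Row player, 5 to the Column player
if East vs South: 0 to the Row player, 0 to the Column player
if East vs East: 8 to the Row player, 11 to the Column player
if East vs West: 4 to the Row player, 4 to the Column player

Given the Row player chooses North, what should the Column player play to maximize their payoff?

East

With the Row player fixed at North, the Column player's payoffs are: North → 1, South → 11, East → 12, West → 7.
The maximum is 12, achieved by East.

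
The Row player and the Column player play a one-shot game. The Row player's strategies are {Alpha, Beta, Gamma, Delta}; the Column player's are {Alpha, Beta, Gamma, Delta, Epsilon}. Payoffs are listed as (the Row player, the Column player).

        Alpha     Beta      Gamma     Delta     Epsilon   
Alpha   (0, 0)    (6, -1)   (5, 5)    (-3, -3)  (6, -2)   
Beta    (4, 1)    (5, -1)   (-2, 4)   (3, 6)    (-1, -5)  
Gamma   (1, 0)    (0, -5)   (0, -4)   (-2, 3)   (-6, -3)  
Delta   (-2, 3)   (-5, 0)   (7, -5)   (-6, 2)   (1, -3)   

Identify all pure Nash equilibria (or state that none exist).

Find each player's best response to every opponent strategy; NE are the intersections.
The Row player's best responses — vs Alpha: Beta (payoff 4); vs Beta: Alpha (payoff 6); vs Gamma: Delta (payoff 7); vs Delta: Beta (payoff 3); vs Epsilon: Alpha (payoff 6).
The Column player's best responses — vs Alpha: Gamma (payoff 5); vs Beta: Delta (payoff 6); vs Gamma: Delta (payoff 3); vs Delta: Alpha (payoff 3).
The only mutual best response is (Beta, Delta); neither player gains by switching there.

(Beta, Delta)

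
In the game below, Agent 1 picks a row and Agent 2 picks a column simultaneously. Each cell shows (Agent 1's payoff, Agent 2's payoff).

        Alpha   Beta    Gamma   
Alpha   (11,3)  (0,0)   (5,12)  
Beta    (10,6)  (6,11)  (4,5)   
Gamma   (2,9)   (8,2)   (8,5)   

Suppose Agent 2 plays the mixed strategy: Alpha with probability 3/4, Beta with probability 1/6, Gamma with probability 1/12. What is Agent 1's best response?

Compute Agent 1's expected payoff from each pure strategy against the given mix.
Alpha: (3/4)·11 + (1/6)·0 + (1/12)·5 = 26/3
Beta: (3/4)·10 + (1/6)·6 + (1/12)·4 = 53/6
Gamma: (3/4)·2 + (1/6)·8 + (1/12)·8 = 7/2
Highest expected payoff is 53/6, from Beta.

Beta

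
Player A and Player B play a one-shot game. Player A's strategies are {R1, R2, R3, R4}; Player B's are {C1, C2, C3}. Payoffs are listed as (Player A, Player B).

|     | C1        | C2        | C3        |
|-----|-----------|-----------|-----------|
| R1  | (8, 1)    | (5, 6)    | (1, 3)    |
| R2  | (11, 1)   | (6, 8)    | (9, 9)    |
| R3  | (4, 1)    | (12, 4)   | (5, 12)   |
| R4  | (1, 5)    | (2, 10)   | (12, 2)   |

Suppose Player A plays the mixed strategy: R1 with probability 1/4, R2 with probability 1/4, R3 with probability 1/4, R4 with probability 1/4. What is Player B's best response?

Player B's best reply maximizes expected payoff against the mix.
C1: (1/4)·1 + (1/4)·1 + (1/4)·1 + (1/4)·5 = 2
C2: (1/4)·6 + (1/4)·8 + (1/4)·4 + (1/4)·10 = 7
C3: (1/4)·3 + (1/4)·9 + (1/4)·12 + (1/4)·2 = 13/2
Highest expected payoff is 7, from C2.

C2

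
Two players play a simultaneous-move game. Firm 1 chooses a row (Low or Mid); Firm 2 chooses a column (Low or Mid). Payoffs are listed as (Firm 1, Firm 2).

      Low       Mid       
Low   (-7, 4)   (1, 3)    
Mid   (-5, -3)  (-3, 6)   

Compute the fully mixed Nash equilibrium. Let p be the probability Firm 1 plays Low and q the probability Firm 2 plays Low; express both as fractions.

In a mixed NE each player is indifferent between their pure strategies, so the opponent's mix sets the indifference.
Firm 2 indifferent between Low and Mid: p·4 + (1−p)·(-3) = p·3 + (1−p)·6 ⟹ (-3) + 7p = 6 + (-3)p ⟹ p = 9/10.
Firm 1 indifferent between Low and Mid: q·(-7) + (1−q)·1 = q·(-5) + (1−q)·(-3) ⟹ 1 + (-8)q = (-3) + (-2)q ⟹ q = 2/3.

p = 9/10, q = 2/3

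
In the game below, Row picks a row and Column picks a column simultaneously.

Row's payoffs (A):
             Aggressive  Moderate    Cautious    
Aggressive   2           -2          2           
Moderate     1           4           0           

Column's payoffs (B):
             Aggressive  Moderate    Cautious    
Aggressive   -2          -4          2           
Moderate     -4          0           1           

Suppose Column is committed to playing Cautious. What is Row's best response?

Aggressive

With Column fixed at Cautious, Row's payoffs are: Aggressive → 2, Moderate → 0.
The maximum is 2, achieved by Aggressive.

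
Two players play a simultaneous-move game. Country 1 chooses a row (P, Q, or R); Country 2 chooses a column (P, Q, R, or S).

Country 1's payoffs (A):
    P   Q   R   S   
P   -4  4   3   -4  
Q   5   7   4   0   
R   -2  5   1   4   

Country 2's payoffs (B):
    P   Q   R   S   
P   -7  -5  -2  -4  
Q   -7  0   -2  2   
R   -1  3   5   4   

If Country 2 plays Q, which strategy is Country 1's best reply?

With Country 2 fixed at Q, Country 1's payoffs are: P → 4, Q → 7, R → 5.
The maximum is 7, achieved by Q.

Q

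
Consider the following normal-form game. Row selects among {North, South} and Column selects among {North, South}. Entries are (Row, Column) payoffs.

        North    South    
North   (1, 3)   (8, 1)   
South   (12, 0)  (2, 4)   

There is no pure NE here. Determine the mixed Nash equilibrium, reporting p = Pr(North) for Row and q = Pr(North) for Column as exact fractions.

Each player's mixing probability is pinned down by making the *other* player indifferent.
Column indifferent between North and South: p·3 + (1−p)·0 = p·1 + (1−p)·4 ⟹ 0 + 3p = 4 + (-3)p ⟹ p = 2/3.
Row indifferent between North and South: q·1 + (1−q)·8 = q·12 + (1−q)·2 ⟹ 8 + (-7)q = 2 + 10q ⟹ q = 6/17.

p = 2/3, q = 6/17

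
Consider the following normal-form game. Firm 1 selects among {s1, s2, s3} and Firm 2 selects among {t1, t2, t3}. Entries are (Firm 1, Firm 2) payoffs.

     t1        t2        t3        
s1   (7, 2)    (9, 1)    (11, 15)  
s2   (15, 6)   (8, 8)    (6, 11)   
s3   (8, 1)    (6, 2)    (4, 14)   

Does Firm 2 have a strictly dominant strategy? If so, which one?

Check whether one of Firm 2's strategies beats all alternatives regardless of what the opponent does.
t3 strictly dominates: vs s1: 15 > each of {2, 1}; vs s2: 11 > each of {6, 8}; vs s3: 14 > each of {1, 2}.

t3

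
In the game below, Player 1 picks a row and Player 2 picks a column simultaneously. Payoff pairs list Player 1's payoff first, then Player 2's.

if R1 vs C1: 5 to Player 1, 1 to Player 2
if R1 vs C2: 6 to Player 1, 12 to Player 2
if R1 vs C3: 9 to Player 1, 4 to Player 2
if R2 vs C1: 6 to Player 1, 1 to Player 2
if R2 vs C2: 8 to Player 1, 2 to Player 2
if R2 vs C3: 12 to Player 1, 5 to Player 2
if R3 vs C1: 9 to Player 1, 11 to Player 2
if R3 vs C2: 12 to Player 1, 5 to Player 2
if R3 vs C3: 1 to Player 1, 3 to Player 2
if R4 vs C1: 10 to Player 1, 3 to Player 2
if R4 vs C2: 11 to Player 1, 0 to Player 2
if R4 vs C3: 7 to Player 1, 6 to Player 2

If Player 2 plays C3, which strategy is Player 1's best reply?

With Player 2 fixed at C3, Player 1's payoffs are: R1 → 9, R2 → 12, R3 → 1, R4 → 7.
The maximum is 12, achieved by R2.

R2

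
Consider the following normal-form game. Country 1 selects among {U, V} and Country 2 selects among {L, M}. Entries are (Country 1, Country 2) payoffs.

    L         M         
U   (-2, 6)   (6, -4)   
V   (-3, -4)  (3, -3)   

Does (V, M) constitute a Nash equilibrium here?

No

Holding Country 2 at M: Country 1 gets 3 from V but could get 6 by switching to U. Country 1 has a profitable deviation.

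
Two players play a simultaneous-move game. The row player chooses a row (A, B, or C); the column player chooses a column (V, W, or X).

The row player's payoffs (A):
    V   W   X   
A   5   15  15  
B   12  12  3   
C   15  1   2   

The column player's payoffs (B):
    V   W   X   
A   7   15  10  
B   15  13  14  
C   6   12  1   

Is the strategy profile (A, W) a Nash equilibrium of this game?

Yes

Holding the column player at W: the row player gets 15 from A, versus 12 from B, 1 from C. No profitable deviation for the row player.
Holding the row player at A: the column player gets 15 from W, versus 7 from V, 10 from X. No profitable deviation for the column player either.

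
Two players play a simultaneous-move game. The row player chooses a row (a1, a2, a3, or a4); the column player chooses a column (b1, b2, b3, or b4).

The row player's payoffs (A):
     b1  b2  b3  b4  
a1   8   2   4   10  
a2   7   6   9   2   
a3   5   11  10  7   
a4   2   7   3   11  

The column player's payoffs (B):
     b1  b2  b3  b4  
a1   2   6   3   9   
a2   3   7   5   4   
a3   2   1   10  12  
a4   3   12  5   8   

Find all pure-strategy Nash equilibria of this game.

None

A profile is a Nash equilibrium when each player is best-responding to the other.
The row player's best responses — vs b1: a1 (payoff 8); vs b2: a3 (payoff 11); vs b3: a3 (payoff 10); vs b4: a4 (payoff 11).
The column player's best responses — vs a1: b4 (payoff 9); vs a2: b2 (payoff 7); vs a3: b4 (payoff 12); vs a4: b2 (payoff 12).
No cell has both players best-responding. For instance, the row player's best reply to b4 is a4, but against a4 the column player prefers b2 over b4.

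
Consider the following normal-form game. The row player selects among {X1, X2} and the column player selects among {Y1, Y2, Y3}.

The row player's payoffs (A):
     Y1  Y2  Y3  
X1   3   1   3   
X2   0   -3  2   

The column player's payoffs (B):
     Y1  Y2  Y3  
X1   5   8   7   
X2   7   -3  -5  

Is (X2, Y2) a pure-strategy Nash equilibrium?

Holding the column player at Y2: the row player gets -3 from X2 but could get 1 by switching to X1. The row player has a profitable deviation.

No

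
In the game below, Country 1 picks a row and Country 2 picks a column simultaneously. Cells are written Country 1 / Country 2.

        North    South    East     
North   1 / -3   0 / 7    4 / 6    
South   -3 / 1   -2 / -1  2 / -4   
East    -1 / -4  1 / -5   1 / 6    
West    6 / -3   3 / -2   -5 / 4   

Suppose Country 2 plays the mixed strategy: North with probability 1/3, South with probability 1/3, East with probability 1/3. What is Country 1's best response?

North

Country 1's best reply maximizes expected payoff against the mix.
North: (1/3)·1 + (1/3)·0 + (1/3)·4 = 5/3
South: (1/3)·(-3) + (1/3)·(-2) + (1/3)·2 = -1
East: (1/3)·(-1) + (1/3)·1 + (1/3)·1 = 1/3
West: (1/3)·6 + (1/3)·3 + (1/3)·(-5) = 4/3
Highest expected payoff is 5/3, from North.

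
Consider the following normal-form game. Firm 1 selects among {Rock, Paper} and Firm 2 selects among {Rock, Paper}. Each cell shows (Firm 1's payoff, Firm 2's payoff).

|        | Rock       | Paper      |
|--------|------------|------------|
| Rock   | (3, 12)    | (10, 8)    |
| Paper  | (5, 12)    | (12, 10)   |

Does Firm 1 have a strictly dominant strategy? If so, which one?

Paper

Check whether one of Firm 1's strategies beats all alternatives regardless of what the opponent does.
Paper strictly dominates: vs Rock: 5 > 3; vs Paper: 12 > 10.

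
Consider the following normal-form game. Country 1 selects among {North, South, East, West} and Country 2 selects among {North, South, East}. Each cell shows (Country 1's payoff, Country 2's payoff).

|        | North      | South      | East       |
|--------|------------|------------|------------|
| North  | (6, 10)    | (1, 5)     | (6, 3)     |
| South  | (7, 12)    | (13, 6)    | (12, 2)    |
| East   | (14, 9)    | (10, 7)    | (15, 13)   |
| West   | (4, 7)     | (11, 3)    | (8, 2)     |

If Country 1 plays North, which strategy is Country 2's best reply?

North

With Country 1 fixed at North, Country 2's payoffs are: North → 10, South → 5, East → 3.
The maximum is 10, achieved by North.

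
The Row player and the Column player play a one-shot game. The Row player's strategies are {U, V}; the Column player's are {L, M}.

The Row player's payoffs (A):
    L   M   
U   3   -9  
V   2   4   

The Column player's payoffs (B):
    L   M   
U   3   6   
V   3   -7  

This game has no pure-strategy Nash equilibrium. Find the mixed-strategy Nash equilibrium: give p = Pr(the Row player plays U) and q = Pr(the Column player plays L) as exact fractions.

p = 10/13, q = 13/14

Each player's mixing probability is pinned down by making the *other* player indifferent.
The Column player indifferent between L and M: p·3 + (1−p)·3 = p·6 + (1−p)·(-7) ⟹ 3 + 0p = (-7) + 13p ⟹ p = 10/13.
The Row player indifferent between U and V: q·3 + (1−q)·(-9) = q·2 + (1−q)·4 ⟹ (-9) + 12q = 4 + (-2)q ⟹ q = 13/14.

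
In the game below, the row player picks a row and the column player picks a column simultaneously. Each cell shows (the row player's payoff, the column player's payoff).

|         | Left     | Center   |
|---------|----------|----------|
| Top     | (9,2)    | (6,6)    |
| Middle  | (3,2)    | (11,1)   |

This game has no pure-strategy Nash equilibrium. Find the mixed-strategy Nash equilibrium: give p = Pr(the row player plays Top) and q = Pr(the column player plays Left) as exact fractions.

p = 1/5, q = 5/11

Each player's mixing probability is pinned down by making the *other* player indifferent.
The column player indifferent between Left and Center: p·2 + (1−p)·2 = p·6 + (1−p)·1 ⟹ 2 + 0p = 1 + 5p ⟹ p = 1/5.
The row player indifferent between Top and Middle: q·9 + (1−q)·6 = q·3 + (1−q)·11 ⟹ 6 + 3q = 11 + (-8)q ⟹ q = 5/11.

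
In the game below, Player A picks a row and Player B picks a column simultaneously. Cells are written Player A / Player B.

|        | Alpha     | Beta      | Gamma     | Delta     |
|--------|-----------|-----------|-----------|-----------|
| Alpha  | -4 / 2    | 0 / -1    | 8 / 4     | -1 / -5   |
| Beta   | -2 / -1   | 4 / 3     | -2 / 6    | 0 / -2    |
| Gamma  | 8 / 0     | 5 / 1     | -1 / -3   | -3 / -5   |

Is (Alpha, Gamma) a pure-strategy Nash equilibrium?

Holding Player B at Gamma: Player A gets 8 from Alpha, versus -2 from Beta, -1 from Gamma. No profitable deviation for Player A.
Holding Player A at Alpha: Player B gets 4 from Gamma, versus 2 from Alpha, -1 from Beta, -5 from Delta. No profitable deviation for Player B either.

Yes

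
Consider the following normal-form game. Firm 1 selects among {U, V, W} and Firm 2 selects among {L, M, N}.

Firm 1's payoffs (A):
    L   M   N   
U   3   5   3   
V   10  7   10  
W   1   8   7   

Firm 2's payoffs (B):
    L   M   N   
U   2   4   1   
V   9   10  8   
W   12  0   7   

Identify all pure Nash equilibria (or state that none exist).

A profile is a Nash equilibrium when each player is best-responding to the other.
Firm 1's best responses — vs L: V (payoff 10); vs M: W (payoff 8); vs N: V (payoff 10).
Firm 2's best responses — vs U: M (payoff 4); vs V: M (payoff 10); vs W: L (payoff 12).
No cell has both players best-responding. For instance, Firm 1's best reply to N is V, but against V Firm 2 prefers M over N.

No pure-strategy Nash equilibrium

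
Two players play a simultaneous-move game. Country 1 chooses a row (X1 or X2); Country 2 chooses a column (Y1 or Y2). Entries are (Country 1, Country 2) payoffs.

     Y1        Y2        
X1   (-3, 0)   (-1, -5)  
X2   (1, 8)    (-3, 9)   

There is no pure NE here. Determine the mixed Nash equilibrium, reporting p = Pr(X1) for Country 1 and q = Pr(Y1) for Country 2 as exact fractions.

p = 1/6, q = 1/3

Each player's mixing probability is pinned down by making the *other* player indifferent.
Country 2 indifferent between Y1 and Y2: p·0 + (1−p)·8 = p·(-5) + (1−p)·9 ⟹ 8 + (-8)p = 9 + (-14)p ⟹ p = 1/6.
Country 1 indifferent between X1 and X2: q·(-3) + (1−q)·(-1) = q·1 + (1−q)·(-3) ⟹ (-1) + (-2)q = (-3) + 4q ⟹ q = 1/3.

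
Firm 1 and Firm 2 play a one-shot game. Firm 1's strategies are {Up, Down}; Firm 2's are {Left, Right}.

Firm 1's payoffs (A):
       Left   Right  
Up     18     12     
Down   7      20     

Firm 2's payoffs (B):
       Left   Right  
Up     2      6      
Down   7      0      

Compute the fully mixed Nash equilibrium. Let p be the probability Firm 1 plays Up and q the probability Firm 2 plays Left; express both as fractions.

In a mixed NE each player is indifferent between their pure strategies, so the opponent's mix sets the indifference.
Firm 2 indifferent between Left and Right: p·2 + (1−p)·7 = p·6 + (1−p)·0 ⟹ 7 + (-5)p = 0 + 6p ⟹ p = 7/11.
Firm 1 indifferent between Up and Down: q·18 + (1−q)·12 = q·7 + (1−q)·20 ⟹ 12 + 6q = 20 + (-13)q ⟹ q = 8/19.

p = 7/11, q = 8/19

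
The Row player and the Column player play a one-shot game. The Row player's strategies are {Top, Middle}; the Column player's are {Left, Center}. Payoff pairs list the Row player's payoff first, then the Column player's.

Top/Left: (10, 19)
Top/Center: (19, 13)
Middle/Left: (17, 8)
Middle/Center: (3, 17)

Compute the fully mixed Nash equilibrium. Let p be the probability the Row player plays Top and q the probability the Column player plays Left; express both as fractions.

p = 3/5, q = 16/23

Each player's mixing probability is pinned down by making the *other* player indifferent.
The Column player indifferent between Left and Center: p·19 + (1−p)·8 = p·13 + (1−p)·17 ⟹ 8 + 11p = 17 + (-4)p ⟹ p = 3/5.
The Row player indifferent between Top and Middle: q·10 + (1−q)·19 = q·17 + (1−q)·3 ⟹ 19 + (-9)q = 3 + 14q ⟹ q = 16/23.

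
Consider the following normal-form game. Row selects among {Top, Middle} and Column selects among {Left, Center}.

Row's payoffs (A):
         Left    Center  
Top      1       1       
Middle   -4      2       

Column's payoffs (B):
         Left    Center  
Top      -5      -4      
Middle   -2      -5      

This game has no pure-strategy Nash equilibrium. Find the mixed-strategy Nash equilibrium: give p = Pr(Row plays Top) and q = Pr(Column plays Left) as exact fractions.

p = 3/4, q = 1/6

In a mixed NE each player is indifferent between their pure strategies, so the opponent's mix sets the indifference.
Column indifferent between Left and Center: p·(-5) + (1−p)·(-2) = p·(-4) + (1−p)·(-5) ⟹ (-2) + (-3)p = (-5) + 1p ⟹ p = 3/4.
Row indifferent between Top and Middle: q·1 + (1−q)·1 = q·(-4) + (1−q)·2 ⟹ 1 + 0q = 2 + (-6)q ⟹ q = 1/6.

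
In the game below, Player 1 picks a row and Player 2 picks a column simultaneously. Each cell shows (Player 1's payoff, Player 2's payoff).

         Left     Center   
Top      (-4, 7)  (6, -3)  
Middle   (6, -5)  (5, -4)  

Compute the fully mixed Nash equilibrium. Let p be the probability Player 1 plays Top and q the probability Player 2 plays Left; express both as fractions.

p = 1/11, q = 1/11

In a mixed NE each player is indifferent between their pure strategies, so the opponent's mix sets the indifference.
Player 2 indifferent between Left and Center: p·7 + (1−p)·(-5) = p·(-3) + (1−p)·(-4) ⟹ (-5) + 12p = (-4) + 1p ⟹ p = 1/11.
Player 1 indifferent between Top and Middle: q·(-4) + (1−q)·6 = q·6 + (1−q)·5 ⟹ 6 + (-10)q = 5 + 1q ⟹ q = 1/11.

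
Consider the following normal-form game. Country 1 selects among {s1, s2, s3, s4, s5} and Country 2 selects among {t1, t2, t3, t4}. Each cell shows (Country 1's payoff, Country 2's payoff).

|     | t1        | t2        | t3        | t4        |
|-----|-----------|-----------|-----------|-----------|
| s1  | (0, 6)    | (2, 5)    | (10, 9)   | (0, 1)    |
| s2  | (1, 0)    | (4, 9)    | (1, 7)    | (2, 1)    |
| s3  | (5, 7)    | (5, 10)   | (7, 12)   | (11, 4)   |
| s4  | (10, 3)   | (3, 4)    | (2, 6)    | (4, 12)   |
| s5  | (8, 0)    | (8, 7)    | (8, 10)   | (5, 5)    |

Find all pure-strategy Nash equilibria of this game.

Check mutual best responses: a cell is a NE iff neither player can gain by unilaterally deviating.
Country 1's best responses — vs t1: s4 (payoff 10); vs t2: s5 (payoff 8); vs t3: s1 (payoff 10); vs t4: s3 (payoff 11).
Country 2's best responses — vs s1: t3 (payoff 9); vs s2: t2 (payoff 9); vs s3: t3 (payoff 12); vs s4: t4 (payoff 12); vs s5: t3 (payoff 10).
The only mutual best response is (s1, t3); neither player gains by switching there.

(s1, t3)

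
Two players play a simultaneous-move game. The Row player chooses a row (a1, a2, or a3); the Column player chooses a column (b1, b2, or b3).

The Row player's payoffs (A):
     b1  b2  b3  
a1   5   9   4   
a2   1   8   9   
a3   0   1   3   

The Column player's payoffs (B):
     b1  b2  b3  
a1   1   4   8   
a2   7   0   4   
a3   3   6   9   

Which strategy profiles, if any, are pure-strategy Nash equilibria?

No pure-strategy Nash equilibrium

A profile is a Nash equilibrium when each player is best-responding to the other.
The Row player's best responses — vs b1: a1 (payoff 5); vs b2: a1 (payoff 9); vs b3: a2 (payoff 9).
The Column player's best responses — vs a1: b3 (payoff 8); vs a2: b1 (payoff 7); vs a3: b3 (payoff 9).
No cell has both players best-responding. For instance, the Row player's best reply to b1 is a1, but against a1 the Column player prefers b3 over b1.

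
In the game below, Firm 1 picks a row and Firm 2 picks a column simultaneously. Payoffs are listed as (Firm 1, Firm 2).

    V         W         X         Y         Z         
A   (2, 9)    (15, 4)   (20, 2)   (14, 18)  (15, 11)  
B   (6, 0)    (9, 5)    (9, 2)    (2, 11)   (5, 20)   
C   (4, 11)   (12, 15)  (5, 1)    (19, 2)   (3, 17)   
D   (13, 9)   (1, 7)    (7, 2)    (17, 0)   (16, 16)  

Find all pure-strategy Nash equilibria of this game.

Find each player's best response to every opponent strategy; NE are the intersections.
Firm 1's best responses — vs V: D (payoff 13); vs W: A (payoff 15); vs X: A (payoff 20); vs Y: C (payoff 19); vs Z: D (payoff 16).
Firm 2's best responses — vs A: Y (payoff 18); vs B: Z (payoff 20); vs C: Z (payoff 17); vs D: Z (payoff 16).
The only mutual best response is (D, Z); neither player gains by switching there.

(D, Z)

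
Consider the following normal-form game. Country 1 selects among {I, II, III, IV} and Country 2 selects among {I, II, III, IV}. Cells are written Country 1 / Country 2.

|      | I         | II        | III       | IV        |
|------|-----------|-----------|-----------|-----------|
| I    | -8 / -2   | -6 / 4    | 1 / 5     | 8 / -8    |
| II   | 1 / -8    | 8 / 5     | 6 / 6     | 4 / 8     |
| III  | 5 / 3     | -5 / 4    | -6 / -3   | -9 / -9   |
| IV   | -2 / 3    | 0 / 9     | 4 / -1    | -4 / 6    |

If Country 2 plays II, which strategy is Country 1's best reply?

With Country 2 fixed at II, Country 1's payoffs are: I → -6, II → 8, III → -5, IV → 0.
The maximum is 8, achieved by II.

II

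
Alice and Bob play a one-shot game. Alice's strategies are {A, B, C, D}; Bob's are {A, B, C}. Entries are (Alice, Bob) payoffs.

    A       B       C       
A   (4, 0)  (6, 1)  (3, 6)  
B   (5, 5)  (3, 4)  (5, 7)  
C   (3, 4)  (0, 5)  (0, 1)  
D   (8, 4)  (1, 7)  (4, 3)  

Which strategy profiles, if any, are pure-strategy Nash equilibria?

A profile is a Nash equilibrium when each player is best-responding to the other.
Alice's best responses — vs A: D (payoff 8); vs B: A (payoff 6); vs C: B (payoff 5).
Bob's best responses — vs A: C (payoff 6); vs B: C (payoff 7); vs C: B (payoff 5); vs D: B (payoff 7).
The only mutual best response is (B, C); neither player gains by switching there.

(B, C)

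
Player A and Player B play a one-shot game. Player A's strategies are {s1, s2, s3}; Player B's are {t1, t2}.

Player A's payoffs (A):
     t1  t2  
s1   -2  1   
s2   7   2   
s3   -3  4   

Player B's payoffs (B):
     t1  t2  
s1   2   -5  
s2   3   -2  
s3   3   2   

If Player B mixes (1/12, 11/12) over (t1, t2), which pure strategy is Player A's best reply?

Compute Player A's expected payoff from each pure strategy against the given mix.
s1: (1/12)·(-2) + (11/12)·1 = 3/4
s2: (1/12)·7 + (11/12)·2 = 29/12
s3: (1/12)·(-3) + (11/12)·4 = 41/12
Highest expected payoff is 41/12, from s3.

s3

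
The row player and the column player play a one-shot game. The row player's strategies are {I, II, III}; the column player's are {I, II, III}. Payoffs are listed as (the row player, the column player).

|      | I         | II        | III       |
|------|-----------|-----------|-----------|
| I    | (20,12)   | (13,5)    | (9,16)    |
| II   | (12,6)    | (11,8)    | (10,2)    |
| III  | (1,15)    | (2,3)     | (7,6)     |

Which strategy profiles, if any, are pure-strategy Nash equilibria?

There is no pure-strategy Nash equilibrium

Check mutual best responses: a cell is a NE iff neither player can gain by unilaterally deviating.
The row player's best responses — vs I: I (payoff 20); vs II: I (payoff 13); vs III: II (payoff 10).
The column player's best responses — vs I: III (payoff 16); vs II: II (payoff 8); vs III: I (payoff 15).
No cell has both players best-responding. For instance, the row player's best reply to II is I, but against I the column player prefers III over II.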